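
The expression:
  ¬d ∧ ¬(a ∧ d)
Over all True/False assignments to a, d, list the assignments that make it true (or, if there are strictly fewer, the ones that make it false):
is true only for:
  a=False, d=False;
  a=True, d=False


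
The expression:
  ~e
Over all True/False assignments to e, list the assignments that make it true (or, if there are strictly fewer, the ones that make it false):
is true only for:
  e=False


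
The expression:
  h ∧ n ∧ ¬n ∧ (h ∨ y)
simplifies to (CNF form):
False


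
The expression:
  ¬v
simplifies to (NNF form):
¬v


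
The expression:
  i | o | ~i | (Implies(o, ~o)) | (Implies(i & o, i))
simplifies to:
True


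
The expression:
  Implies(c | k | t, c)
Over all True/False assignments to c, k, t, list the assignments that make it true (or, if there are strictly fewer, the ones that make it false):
is false only for:
  c=False, k=False, t=True;
  c=False, k=True, t=False;
  c=False, k=True, t=True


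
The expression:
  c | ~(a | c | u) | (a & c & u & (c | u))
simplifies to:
c | (~a & ~u)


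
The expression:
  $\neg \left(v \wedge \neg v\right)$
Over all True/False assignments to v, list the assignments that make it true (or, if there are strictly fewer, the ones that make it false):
is always true.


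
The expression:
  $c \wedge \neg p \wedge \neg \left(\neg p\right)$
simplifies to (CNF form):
$\text{False}$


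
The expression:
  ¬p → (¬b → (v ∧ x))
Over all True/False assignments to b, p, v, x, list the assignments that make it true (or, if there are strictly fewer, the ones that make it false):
is false only for:
  b=False, p=False, v=False, x=False;
  b=False, p=False, v=False, x=True;
  b=False, p=False, v=True, x=False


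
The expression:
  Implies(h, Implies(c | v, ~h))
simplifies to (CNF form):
(~c | ~h) & (~h | ~v)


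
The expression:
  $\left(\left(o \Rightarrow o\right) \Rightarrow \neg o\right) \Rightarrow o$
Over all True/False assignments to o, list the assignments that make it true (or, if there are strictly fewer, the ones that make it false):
is true only for:
  o=True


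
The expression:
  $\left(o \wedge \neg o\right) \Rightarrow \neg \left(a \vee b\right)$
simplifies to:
$\text{True}$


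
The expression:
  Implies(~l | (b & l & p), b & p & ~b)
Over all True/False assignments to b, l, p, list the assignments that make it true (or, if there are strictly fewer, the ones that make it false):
is true only for:
  b=False, l=True, p=False;
  b=False, l=True, p=True;
  b=True, l=True, p=False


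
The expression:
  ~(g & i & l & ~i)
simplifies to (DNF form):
True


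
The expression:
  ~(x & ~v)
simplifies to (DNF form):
v | ~x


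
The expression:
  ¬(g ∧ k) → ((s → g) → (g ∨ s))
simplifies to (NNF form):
g ∨ s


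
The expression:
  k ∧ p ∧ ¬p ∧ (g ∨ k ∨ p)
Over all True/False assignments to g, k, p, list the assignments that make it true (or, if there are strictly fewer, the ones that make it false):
is never true.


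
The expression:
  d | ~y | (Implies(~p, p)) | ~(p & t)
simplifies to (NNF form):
True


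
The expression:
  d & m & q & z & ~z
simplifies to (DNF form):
False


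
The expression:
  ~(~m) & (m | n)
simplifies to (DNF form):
m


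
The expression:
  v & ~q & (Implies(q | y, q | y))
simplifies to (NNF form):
v & ~q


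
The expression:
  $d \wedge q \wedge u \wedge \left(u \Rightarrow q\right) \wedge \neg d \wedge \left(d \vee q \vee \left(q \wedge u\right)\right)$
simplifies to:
$\text{False}$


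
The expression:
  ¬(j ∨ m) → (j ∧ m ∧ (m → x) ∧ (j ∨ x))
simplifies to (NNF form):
j ∨ m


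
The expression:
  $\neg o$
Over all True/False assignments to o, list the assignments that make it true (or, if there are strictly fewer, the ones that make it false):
is true only for:
  o=False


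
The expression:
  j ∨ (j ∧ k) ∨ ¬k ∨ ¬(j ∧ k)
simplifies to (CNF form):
True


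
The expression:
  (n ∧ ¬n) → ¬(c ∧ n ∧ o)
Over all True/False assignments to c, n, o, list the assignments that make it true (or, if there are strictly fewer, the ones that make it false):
is always true.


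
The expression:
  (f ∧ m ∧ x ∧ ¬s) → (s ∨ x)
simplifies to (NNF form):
True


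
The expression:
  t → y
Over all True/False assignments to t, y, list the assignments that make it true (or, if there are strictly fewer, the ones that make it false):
is false only for:
  t=True, y=False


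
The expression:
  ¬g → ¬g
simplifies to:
True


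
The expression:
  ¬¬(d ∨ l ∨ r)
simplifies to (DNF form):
d ∨ l ∨ r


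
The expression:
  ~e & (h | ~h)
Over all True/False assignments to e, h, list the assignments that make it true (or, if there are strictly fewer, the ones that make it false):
is true only for:
  e=False, h=False;
  e=False, h=True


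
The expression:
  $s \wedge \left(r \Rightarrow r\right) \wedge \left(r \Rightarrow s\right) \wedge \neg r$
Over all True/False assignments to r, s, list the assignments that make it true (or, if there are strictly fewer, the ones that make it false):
is true only for:
  r=False, s=True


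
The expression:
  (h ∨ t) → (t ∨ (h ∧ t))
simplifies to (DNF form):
t ∨ ¬h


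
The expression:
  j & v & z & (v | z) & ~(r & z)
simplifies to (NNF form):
j & v & z & ~r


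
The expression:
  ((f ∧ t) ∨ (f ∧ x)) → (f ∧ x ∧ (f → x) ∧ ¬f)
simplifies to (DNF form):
(¬t ∧ ¬x) ∨ ¬f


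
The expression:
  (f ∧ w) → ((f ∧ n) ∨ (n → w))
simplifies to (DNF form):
True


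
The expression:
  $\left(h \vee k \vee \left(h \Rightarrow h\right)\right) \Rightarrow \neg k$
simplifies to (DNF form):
$\neg k$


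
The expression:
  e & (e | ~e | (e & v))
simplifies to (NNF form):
e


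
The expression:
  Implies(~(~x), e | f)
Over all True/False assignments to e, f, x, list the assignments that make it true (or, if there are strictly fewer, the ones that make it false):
is false only for:
  e=False, f=False, x=True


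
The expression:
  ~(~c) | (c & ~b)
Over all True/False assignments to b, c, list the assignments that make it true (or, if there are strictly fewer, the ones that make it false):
is true only for:
  b=False, c=True;
  b=True, c=True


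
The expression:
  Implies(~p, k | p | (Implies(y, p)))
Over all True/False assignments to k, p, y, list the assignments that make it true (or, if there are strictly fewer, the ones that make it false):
is false only for:
  k=False, p=False, y=True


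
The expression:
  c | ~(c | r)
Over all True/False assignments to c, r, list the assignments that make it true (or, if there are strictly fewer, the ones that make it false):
is false only for:
  c=False, r=True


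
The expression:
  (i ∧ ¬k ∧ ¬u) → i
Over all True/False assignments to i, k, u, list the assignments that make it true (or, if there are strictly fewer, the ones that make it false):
is always true.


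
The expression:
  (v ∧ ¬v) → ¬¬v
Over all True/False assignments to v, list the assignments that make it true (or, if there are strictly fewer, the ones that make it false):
is always true.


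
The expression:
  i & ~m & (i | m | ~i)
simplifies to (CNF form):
i & ~m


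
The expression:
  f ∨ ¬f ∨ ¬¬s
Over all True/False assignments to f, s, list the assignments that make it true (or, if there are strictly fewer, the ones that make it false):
is always true.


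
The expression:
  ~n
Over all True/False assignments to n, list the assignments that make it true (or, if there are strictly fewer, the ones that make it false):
is true only for:
  n=False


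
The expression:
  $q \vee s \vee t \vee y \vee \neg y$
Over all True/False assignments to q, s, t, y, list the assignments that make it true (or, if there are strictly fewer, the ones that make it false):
is always true.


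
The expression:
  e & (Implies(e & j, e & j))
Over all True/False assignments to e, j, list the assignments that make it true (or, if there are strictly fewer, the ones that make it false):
is true only for:
  e=True, j=False;
  e=True, j=True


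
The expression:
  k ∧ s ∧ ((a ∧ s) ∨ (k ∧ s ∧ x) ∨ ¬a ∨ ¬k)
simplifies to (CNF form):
k ∧ s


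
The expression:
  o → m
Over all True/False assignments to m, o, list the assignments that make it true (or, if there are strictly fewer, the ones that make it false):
is false only for:
  m=False, o=True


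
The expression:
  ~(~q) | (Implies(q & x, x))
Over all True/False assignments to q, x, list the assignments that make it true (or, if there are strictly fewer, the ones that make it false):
is always true.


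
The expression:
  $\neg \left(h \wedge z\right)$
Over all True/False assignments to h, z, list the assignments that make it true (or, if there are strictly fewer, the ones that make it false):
is false only for:
  h=True, z=True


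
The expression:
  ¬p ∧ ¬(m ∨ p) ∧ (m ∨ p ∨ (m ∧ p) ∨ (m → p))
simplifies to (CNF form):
¬m ∧ ¬p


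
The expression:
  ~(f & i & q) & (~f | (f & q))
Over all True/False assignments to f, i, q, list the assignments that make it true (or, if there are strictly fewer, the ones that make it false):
is false only for:
  f=True, i=False, q=False;
  f=True, i=True, q=False;
  f=True, i=True, q=True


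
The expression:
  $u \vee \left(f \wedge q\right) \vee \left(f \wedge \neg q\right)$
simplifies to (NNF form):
$f \vee u$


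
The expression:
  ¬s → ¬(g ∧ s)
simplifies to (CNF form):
True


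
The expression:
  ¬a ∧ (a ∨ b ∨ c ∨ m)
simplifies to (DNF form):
(b ∧ ¬a) ∨ (c ∧ ¬a) ∨ (m ∧ ¬a)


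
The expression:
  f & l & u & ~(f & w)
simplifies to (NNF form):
f & l & u & ~w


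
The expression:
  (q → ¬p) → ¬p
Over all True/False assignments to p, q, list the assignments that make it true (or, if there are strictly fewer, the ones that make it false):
is false only for:
  p=True, q=False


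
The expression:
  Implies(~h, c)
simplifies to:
c | h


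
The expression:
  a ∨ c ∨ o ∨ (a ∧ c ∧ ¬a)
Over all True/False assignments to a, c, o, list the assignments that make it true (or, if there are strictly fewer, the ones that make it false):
is false only for:
  a=False, c=False, o=False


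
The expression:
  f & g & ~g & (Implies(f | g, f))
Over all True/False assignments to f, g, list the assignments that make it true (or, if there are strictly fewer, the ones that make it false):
is never true.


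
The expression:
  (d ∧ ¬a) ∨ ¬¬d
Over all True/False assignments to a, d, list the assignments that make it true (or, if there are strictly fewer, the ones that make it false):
is true only for:
  a=False, d=True;
  a=True, d=True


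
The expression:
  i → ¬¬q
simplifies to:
q ∨ ¬i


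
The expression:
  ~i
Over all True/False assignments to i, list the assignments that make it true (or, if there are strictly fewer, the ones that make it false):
is true only for:
  i=False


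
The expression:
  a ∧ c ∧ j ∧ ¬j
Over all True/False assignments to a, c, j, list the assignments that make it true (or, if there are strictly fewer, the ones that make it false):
is never true.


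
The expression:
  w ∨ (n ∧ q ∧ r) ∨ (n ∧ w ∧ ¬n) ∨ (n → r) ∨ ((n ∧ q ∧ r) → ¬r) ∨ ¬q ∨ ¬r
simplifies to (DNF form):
True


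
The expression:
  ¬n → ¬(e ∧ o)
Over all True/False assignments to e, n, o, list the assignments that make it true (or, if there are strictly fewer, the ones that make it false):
is false only for:
  e=True, n=False, o=True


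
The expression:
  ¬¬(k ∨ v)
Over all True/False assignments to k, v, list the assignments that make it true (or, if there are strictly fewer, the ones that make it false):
is false only for:
  k=False, v=False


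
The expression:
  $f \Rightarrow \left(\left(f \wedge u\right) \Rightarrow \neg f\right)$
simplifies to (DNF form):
$\neg f \vee \neg u$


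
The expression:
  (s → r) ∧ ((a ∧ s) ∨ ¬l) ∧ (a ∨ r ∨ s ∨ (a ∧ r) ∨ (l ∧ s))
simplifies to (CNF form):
(a ∨ r) ∧ (a ∨ ¬l) ∧ (r ∨ ¬s) ∧ (s ∨ ¬l)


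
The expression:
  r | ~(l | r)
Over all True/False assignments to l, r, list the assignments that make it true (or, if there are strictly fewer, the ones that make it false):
is false only for:
  l=True, r=False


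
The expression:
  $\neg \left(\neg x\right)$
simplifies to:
$x$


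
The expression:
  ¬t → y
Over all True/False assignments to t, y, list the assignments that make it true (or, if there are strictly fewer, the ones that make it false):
is false only for:
  t=False, y=False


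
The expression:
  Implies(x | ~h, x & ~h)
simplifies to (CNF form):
(h | x) & (~h | ~x)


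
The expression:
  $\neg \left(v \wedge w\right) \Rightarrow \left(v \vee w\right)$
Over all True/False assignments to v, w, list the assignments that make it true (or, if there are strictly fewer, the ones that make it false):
is false only for:
  v=False, w=False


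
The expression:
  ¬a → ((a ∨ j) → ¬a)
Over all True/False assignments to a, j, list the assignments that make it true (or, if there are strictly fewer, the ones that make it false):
is always true.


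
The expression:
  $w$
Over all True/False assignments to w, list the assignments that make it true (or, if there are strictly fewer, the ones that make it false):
is true only for:
  w=True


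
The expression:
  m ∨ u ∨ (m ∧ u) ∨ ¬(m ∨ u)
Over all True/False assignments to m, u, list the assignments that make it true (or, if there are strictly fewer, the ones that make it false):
is always true.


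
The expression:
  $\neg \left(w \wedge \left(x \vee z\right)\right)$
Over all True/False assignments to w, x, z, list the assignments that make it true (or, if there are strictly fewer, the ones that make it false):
is false only for:
  w=True, x=False, z=True;
  w=True, x=True, z=False;
  w=True, x=True, z=True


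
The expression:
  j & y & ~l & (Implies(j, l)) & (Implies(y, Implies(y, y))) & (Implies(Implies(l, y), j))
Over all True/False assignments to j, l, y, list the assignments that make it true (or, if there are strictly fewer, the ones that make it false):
is never true.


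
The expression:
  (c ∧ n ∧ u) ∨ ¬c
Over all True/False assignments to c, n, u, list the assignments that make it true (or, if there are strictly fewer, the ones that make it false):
is false only for:
  c=True, n=False, u=False;
  c=True, n=False, u=True;
  c=True, n=True, u=False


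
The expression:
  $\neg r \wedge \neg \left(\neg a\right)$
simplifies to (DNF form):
$a \wedge \neg r$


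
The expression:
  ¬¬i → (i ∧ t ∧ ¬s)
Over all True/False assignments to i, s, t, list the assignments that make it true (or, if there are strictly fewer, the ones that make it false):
is false only for:
  i=True, s=False, t=False;
  i=True, s=True, t=False;
  i=True, s=True, t=True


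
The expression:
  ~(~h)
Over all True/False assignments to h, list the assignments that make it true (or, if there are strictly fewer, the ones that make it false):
is true only for:
  h=True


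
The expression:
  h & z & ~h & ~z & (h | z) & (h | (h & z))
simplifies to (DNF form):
False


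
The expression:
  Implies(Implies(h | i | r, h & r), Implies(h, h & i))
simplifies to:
i | ~h | ~r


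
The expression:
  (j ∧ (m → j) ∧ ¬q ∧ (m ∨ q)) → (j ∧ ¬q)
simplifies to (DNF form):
True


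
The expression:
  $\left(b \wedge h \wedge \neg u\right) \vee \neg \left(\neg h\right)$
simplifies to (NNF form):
$h$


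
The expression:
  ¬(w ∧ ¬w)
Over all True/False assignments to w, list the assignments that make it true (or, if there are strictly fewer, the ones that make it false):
is always true.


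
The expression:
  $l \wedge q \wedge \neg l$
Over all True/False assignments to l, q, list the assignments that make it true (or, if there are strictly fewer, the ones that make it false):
is never true.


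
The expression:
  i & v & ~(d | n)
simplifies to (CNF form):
i & v & ~d & ~n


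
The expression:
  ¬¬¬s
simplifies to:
¬s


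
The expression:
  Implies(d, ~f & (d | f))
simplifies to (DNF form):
~d | ~f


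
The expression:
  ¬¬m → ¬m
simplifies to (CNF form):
¬m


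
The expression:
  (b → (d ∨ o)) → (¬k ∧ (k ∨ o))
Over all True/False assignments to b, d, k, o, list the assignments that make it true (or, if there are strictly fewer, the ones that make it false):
is true only for:
  b=False, d=False, k=False, o=True;
  b=False, d=True, k=False, o=True;
  b=True, d=False, k=False, o=False;
  b=True, d=False, k=False, o=True;
  b=True, d=False, k=True, o=False;
  b=True, d=True, k=False, o=True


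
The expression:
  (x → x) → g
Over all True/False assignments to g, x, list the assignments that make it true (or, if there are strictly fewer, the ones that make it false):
is true only for:
  g=True, x=False;
  g=True, x=True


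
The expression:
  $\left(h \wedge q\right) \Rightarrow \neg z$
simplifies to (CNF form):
$\neg h \vee \neg q \vee \neg z$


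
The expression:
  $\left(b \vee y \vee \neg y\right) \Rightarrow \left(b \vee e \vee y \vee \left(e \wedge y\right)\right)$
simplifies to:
$b \vee e \vee y$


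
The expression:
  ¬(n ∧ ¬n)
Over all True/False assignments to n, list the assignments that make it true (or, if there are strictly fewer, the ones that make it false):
is always true.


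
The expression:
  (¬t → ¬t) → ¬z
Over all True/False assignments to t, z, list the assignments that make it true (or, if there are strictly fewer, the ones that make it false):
is true only for:
  t=False, z=False;
  t=True, z=False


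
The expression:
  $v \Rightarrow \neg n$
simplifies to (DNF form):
$\neg n \vee \neg v$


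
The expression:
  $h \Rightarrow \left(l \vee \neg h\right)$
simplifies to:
$l \vee \neg h$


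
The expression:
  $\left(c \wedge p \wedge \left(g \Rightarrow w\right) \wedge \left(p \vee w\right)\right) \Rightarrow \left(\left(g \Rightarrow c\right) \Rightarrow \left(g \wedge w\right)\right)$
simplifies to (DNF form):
$g \vee \neg c \vee \neg p$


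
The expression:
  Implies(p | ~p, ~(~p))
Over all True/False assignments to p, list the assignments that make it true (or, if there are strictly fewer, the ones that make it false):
is true only for:
  p=True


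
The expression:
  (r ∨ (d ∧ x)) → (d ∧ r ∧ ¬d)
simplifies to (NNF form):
¬r ∧ (¬d ∨ ¬x)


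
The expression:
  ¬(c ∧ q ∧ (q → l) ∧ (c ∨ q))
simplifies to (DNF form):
¬c ∨ ¬l ∨ ¬q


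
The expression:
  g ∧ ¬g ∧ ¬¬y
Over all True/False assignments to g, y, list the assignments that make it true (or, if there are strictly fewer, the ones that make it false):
is never true.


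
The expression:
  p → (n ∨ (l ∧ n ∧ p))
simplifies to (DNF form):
n ∨ ¬p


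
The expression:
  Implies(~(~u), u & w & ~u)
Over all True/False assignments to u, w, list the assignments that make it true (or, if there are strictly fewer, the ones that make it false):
is true only for:
  u=False, w=False;
  u=False, w=True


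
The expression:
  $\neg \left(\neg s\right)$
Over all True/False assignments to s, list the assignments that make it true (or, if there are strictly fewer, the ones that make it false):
is true only for:
  s=True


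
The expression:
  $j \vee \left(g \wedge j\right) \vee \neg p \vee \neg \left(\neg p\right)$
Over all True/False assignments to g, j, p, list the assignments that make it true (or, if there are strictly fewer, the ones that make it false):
is always true.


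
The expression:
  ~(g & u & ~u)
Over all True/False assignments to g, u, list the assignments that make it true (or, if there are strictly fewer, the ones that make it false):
is always true.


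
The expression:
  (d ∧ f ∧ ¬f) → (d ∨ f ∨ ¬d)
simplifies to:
True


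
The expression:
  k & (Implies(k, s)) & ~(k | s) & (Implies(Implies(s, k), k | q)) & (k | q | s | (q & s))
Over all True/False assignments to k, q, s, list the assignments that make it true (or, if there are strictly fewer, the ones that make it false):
is never true.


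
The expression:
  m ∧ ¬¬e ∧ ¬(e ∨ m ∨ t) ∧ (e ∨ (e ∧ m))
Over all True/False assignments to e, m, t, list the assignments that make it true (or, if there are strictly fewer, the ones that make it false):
is never true.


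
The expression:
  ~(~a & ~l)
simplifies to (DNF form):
a | l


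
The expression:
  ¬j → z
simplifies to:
j ∨ z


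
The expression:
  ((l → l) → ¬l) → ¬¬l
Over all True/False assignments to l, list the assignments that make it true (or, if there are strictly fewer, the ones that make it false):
is true only for:
  l=True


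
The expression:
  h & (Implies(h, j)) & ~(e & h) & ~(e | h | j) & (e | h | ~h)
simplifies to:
False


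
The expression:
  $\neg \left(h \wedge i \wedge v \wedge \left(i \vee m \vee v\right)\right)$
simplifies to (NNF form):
$\neg h \vee \neg i \vee \neg v$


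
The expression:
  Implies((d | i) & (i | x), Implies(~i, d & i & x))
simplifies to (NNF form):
i | ~d | ~x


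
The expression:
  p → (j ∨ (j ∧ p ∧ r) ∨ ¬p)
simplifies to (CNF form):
j ∨ ¬p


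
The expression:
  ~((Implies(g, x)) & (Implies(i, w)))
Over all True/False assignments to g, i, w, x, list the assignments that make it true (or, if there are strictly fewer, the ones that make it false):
is true only for:
  g=False, i=True, w=False, x=False;
  g=False, i=True, w=False, x=True;
  g=True, i=False, w=False, x=False;
  g=True, i=False, w=True, x=False;
  g=True, i=True, w=False, x=False;
  g=True, i=True, w=False, x=True;
  g=True, i=True, w=True, x=False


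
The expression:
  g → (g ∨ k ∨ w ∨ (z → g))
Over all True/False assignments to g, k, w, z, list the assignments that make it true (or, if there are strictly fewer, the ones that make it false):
is always true.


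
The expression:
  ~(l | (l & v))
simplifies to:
~l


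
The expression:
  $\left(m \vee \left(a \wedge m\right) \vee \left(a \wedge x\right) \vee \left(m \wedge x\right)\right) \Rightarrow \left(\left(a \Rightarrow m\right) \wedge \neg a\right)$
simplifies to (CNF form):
$\left(\neg a \vee \neg m\right) \wedge \left(\neg a \vee \neg x\right)$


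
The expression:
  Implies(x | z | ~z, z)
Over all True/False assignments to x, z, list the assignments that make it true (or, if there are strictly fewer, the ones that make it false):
is true only for:
  x=False, z=True;
  x=True, z=True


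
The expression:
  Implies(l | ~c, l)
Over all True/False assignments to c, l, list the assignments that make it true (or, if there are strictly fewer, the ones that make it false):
is false only for:
  c=False, l=False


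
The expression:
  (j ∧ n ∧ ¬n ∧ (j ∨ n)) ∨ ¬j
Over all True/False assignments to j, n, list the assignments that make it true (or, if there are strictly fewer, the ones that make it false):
is true only for:
  j=False, n=False;
  j=False, n=True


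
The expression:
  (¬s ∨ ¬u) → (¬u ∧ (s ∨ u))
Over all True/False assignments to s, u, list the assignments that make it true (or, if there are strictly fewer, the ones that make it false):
is true only for:
  s=True, u=False;
  s=True, u=True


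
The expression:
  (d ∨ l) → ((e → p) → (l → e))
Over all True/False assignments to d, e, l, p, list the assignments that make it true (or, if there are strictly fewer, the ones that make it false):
is false only for:
  d=False, e=False, l=True, p=False;
  d=False, e=False, l=True, p=True;
  d=True, e=False, l=True, p=False;
  d=True, e=False, l=True, p=True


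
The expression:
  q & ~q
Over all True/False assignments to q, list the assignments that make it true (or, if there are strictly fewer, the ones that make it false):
is never true.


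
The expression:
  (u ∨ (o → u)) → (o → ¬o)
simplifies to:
¬o ∨ ¬u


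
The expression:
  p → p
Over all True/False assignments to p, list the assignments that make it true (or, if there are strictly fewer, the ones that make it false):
is always true.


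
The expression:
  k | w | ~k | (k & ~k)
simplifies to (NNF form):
True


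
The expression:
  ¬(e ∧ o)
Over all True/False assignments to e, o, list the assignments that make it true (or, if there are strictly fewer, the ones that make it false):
is false only for:
  e=True, o=True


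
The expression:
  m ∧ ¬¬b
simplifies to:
b ∧ m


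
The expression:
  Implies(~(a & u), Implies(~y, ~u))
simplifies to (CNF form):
a | y | ~u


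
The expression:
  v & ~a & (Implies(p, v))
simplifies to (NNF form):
v & ~a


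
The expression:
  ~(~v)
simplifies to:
v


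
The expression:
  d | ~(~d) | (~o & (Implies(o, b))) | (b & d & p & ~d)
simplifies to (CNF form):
d | ~o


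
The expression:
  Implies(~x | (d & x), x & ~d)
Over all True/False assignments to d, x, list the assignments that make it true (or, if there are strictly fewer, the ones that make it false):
is true only for:
  d=False, x=True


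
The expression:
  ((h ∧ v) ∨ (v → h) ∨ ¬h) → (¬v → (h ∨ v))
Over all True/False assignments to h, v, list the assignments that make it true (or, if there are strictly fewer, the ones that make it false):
is false only for:
  h=False, v=False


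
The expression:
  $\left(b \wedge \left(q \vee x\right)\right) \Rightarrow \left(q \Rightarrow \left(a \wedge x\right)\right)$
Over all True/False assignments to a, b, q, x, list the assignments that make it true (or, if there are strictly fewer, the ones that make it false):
is false only for:
  a=False, b=True, q=True, x=False;
  a=False, b=True, q=True, x=True;
  a=True, b=True, q=True, x=False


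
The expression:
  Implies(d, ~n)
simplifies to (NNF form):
~d | ~n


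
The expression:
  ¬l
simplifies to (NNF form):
¬l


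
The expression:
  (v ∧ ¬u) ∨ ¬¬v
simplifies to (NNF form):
v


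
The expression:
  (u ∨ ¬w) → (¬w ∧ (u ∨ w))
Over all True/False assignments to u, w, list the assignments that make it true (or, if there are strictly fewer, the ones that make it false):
is true only for:
  u=False, w=True;
  u=True, w=False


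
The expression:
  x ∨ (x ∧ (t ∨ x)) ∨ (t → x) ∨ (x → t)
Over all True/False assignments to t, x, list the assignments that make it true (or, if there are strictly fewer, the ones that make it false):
is always true.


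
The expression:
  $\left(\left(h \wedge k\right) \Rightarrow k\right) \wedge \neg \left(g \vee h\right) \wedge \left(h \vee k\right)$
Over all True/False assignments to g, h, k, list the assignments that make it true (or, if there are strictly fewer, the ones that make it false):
is true only for:
  g=False, h=False, k=True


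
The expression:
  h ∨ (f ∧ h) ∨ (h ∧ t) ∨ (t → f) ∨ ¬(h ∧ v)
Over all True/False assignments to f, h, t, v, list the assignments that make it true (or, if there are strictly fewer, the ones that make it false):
is always true.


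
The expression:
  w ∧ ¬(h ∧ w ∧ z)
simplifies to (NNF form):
w ∧ (¬h ∨ ¬z)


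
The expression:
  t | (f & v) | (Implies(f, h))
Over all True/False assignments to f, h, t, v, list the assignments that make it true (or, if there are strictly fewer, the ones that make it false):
is false only for:
  f=True, h=False, t=False, v=False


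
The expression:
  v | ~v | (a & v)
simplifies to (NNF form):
True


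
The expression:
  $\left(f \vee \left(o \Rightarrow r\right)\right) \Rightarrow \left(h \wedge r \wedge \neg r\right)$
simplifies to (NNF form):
$o \wedge \neg f \wedge \neg r$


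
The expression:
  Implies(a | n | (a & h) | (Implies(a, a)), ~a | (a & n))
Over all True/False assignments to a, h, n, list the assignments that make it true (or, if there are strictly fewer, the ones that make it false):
is false only for:
  a=True, h=False, n=False;
  a=True, h=True, n=False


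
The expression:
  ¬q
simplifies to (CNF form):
¬q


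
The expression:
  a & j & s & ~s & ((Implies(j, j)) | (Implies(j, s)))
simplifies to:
False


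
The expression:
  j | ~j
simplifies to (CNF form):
True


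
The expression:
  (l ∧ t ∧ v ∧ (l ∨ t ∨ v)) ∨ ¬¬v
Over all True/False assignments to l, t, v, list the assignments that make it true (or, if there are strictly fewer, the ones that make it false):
is true only for:
  l=False, t=False, v=True;
  l=False, t=True, v=True;
  l=True, t=False, v=True;
  l=True, t=True, v=True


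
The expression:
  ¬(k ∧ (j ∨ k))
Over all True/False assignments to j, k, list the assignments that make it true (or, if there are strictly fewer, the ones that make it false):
is true only for:
  j=False, k=False;
  j=True, k=False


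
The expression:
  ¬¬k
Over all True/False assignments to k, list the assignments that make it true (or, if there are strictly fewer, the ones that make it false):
is true only for:
  k=True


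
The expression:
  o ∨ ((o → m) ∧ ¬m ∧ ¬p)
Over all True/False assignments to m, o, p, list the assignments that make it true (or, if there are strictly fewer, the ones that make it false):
is false only for:
  m=False, o=False, p=True;
  m=True, o=False, p=False;
  m=True, o=False, p=True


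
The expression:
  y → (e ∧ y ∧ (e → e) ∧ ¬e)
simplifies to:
¬y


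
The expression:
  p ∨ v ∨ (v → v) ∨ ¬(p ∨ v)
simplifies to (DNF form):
True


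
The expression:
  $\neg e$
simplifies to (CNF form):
$\neg e$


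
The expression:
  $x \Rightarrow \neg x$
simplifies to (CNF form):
$\neg x$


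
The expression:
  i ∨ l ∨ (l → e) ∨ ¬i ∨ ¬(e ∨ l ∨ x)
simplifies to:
True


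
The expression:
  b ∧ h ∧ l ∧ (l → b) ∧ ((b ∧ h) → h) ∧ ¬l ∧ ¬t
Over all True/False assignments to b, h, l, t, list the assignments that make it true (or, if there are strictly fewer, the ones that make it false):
is never true.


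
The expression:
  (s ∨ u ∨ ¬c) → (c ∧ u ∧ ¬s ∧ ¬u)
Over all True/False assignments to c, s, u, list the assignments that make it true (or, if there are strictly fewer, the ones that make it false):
is true only for:
  c=True, s=False, u=False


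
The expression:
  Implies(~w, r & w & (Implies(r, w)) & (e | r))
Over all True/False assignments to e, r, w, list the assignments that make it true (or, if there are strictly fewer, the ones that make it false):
is true only for:
  e=False, r=False, w=True;
  e=False, r=True, w=True;
  e=True, r=False, w=True;
  e=True, r=True, w=True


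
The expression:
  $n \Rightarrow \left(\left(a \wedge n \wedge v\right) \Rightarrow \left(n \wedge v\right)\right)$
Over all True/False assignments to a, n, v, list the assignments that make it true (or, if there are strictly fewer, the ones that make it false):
is always true.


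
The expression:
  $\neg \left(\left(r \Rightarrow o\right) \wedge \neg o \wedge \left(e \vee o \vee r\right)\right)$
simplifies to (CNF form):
$o \vee r \vee \neg e$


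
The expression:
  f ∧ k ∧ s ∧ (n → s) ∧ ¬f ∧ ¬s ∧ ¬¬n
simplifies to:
False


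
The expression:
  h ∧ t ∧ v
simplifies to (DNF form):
h ∧ t ∧ v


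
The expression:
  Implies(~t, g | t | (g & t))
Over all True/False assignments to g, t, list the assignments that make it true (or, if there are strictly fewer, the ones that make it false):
is false only for:
  g=False, t=False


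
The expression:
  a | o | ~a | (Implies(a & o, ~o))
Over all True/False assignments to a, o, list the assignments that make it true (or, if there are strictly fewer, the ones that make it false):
is always true.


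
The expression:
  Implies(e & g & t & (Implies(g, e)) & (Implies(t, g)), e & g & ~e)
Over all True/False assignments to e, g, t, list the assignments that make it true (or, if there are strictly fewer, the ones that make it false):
is false only for:
  e=True, g=True, t=True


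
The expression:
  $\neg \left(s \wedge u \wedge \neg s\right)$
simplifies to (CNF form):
$\text{True}$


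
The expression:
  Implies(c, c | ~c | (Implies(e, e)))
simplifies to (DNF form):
True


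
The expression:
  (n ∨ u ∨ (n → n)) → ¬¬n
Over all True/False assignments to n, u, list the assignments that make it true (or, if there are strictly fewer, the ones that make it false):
is true only for:
  n=True, u=False;
  n=True, u=True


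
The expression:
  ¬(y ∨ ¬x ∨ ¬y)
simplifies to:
False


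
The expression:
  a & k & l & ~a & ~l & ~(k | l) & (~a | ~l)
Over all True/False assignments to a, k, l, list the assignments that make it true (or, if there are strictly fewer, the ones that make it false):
is never true.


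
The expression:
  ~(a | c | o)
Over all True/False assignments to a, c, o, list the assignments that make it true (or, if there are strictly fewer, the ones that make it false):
is true only for:
  a=False, c=False, o=False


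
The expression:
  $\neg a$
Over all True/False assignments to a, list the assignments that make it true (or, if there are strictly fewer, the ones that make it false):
is true only for:
  a=False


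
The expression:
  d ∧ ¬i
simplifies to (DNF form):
d ∧ ¬i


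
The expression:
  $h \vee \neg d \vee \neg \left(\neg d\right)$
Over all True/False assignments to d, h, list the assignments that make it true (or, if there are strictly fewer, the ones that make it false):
is always true.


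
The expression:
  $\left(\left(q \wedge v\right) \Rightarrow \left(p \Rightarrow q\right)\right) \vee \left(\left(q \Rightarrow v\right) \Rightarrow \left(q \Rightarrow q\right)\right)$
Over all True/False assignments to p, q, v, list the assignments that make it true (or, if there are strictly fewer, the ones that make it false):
is always true.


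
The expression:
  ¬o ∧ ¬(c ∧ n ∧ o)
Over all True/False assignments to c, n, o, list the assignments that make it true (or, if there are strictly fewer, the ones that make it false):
is true only for:
  c=False, n=False, o=False;
  c=False, n=True, o=False;
  c=True, n=False, o=False;
  c=True, n=True, o=False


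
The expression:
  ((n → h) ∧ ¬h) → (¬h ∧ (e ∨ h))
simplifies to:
e ∨ h ∨ n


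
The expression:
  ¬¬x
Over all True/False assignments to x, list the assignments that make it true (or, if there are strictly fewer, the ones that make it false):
is true only for:
  x=True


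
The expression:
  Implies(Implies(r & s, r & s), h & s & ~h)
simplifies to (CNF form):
False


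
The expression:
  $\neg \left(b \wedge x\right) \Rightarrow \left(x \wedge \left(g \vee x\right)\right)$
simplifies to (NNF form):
$x$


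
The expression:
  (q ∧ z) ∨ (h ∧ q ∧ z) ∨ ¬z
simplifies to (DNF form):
q ∨ ¬z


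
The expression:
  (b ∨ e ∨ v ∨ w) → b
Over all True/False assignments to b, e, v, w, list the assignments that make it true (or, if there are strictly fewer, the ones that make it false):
is false only for:
  b=False, e=False, v=False, w=True;
  b=False, e=False, v=True, w=False;
  b=False, e=False, v=True, w=True;
  b=False, e=True, v=False, w=False;
  b=False, e=True, v=False, w=True;
  b=False, e=True, v=True, w=False;
  b=False, e=True, v=True, w=True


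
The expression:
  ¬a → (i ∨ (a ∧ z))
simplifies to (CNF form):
a ∨ i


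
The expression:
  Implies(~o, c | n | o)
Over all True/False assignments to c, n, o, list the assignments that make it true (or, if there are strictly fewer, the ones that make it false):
is false only for:
  c=False, n=False, o=False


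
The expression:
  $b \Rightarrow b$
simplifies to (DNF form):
$\text{True}$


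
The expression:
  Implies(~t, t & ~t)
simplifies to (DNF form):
t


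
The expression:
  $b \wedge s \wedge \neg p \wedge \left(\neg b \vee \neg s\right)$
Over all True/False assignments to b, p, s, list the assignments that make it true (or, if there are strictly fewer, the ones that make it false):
is never true.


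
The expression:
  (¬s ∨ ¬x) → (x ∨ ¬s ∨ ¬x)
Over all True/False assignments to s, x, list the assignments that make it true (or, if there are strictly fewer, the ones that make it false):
is always true.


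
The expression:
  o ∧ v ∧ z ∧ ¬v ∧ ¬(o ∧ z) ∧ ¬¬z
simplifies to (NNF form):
False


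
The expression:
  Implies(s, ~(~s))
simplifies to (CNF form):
True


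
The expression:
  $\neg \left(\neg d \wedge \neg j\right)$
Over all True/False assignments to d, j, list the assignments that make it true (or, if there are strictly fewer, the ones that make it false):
is false only for:
  d=False, j=False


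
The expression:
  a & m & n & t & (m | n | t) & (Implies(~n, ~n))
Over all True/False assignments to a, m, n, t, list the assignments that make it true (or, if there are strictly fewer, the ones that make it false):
is true only for:
  a=True, m=True, n=True, t=True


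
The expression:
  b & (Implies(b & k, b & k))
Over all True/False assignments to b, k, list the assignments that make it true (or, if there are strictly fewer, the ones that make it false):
is true only for:
  b=True, k=False;
  b=True, k=True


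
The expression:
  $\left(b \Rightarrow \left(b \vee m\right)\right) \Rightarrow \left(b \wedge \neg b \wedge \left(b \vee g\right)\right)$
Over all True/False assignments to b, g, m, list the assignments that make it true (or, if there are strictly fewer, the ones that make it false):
is never true.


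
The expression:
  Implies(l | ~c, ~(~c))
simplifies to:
c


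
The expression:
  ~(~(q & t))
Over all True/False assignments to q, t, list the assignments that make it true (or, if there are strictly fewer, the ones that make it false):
is true only for:
  q=True, t=True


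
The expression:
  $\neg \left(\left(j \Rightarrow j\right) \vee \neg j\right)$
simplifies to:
$\text{False}$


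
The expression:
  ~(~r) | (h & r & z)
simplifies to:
r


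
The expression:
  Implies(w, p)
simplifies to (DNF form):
p | ~w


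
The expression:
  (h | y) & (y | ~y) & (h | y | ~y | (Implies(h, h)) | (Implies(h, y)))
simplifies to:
h | y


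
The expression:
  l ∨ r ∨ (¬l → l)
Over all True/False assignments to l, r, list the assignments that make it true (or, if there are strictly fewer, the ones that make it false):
is false only for:
  l=False, r=False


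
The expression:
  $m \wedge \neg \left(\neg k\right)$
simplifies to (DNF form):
$k \wedge m$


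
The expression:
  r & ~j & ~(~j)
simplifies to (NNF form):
False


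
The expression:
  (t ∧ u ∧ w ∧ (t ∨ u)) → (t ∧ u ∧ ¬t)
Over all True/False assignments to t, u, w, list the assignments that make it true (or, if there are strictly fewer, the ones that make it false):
is false only for:
  t=True, u=True, w=True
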